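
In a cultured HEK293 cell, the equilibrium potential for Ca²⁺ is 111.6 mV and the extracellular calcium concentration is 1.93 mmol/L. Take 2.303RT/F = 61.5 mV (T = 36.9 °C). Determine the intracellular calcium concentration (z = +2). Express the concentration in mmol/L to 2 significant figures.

0.00045 mmol/L

Nernst: E = (61.5/2) · log₁₀([out]/[in]), so log₁₀([out]/[in]) = 111.6 × 2 / 61.5 = 3.6293.
[out]/[in] = 10^(3.6293) = 4259.
[in] = 1.93 / 4259 = 0.0004532 mmol/L.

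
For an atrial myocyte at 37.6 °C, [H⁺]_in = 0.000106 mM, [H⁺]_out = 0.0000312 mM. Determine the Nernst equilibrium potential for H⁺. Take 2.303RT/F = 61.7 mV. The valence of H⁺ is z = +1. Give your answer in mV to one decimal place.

E = (61.7/z) · log₁₀([H⁺]_out/[H⁺]_in) with z = +1.
= (61.7/1) · log₁₀(0.0000312/0.000106) = 61.70 · log₁₀(0.2943)
= 61.70 · (-0.5312) = -32.77 mV

-32.8 mV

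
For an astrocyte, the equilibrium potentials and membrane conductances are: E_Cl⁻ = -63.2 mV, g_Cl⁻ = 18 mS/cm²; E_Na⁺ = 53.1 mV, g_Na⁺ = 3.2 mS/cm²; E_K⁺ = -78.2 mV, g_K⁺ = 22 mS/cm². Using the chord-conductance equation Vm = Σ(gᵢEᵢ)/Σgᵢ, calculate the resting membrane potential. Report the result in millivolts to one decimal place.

-62.2 mV

Σ gᵢEᵢ = 18·(-63.2) + 3.2·(53.1) + 22·(-78.2) = -2688.08
Σ gᵢ = 18 + 3.2 + 22 = 43.2
Vm = -2688.08 / 43.2 = -62.22 mV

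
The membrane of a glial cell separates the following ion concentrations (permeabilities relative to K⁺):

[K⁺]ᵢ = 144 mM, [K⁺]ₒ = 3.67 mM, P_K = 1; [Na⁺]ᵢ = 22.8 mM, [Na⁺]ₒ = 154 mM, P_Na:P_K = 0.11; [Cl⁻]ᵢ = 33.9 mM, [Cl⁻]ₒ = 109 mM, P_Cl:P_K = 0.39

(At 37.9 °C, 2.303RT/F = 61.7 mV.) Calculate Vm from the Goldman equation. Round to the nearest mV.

-46 mV

Vm = 61.7 · log₁₀[(Σ P·[cation]ₒ + Σ P·[anion]ᵢ) / (Σ P·[cation]ᵢ + Σ P·[anion]ₒ)]
Numerator = 1×3.67 + 0.11×154 + 0.39×33.9 = 33.83
Denominator = 1×144 + 0.11×22.8 + 0.39×109 = 189
Vm = 61.7 · log₁₀(0.17898) = 61.7 × (-0.7472) = -46.10 mV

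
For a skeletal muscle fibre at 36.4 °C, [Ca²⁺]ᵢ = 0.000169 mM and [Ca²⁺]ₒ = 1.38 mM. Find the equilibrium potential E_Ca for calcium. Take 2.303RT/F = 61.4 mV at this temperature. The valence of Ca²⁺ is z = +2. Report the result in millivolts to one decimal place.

E = (61.4/z) · log₁₀([Ca²⁺]_out/[Ca²⁺]_in) with z = +2.
= (61.4/2) · log₁₀(1.38/0.000169) = 30.70 · log₁₀(8166)
= 30.70 · (3.9120) = 120.10 mV

120.1 mV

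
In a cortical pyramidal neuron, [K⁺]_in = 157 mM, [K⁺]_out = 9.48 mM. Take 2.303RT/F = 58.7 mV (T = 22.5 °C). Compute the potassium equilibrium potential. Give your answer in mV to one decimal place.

-71.6 mV

E = (58.7/z) · log₁₀([K⁺]_out/[K⁺]_in) with z = +1.
= (58.7/1) · log₁₀(9.48/157) = 58.70 · log₁₀(0.06038)
= 58.70 · (-1.2191) = -71.56 mV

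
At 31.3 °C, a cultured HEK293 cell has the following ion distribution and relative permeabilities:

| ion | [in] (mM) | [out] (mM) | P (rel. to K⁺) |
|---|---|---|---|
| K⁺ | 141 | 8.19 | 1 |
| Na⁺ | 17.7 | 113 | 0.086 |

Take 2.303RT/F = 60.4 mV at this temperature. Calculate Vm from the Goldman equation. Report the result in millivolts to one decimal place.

Vm = 60.4 · log₁₀[(Σ P·[cation]ₒ + Σ P·[anion]ᵢ) / (Σ P·[cation]ᵢ + Σ P·[anion]ₒ)]
Numerator = 1×8.19 + 0.086×113 = 17.91
Denominator = 1×141 + 0.086×17.7 = 142.5
Vm = 60.4 · log₁₀(0.12565) = 60.4 × (-0.9008) = -54.41 mV

-54.4 mV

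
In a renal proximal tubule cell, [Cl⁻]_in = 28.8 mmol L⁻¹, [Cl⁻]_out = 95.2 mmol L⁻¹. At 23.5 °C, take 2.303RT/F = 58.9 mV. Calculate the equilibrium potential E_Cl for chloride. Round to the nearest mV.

-31 mV

E = (58.9/z) · log₁₀([Cl⁻]_out/[Cl⁻]_in) with z = -1.
For an anion, dividing by z = -1 reverses the sign.
= (58.9/-1) · log₁₀(95.2/28.8) = -58.90 · log₁₀(3.306)
= -58.90 · (0.5192) = -30.58 mV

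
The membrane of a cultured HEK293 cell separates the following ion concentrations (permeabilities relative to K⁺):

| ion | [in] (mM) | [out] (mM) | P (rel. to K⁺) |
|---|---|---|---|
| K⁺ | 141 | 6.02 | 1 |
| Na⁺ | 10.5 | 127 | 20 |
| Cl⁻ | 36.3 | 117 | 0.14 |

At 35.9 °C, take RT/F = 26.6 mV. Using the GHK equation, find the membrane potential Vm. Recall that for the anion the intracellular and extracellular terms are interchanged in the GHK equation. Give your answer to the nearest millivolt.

Vm = 26.6 · ln[(Σ P·[cation]ₒ + Σ P·[anion]ᵢ) / (Σ P·[cation]ᵢ + Σ P·[anion]ₒ)]
Numerator = 1×6.02 + 20×127 + 0.14×36.3 = 2551
Denominator = 1×141 + 20×10.5 + 0.14×117 = 367.4
Vm = 26.6 · ln(6.944) = 26.6 × (1.9379) = 51.55 mV

52 mV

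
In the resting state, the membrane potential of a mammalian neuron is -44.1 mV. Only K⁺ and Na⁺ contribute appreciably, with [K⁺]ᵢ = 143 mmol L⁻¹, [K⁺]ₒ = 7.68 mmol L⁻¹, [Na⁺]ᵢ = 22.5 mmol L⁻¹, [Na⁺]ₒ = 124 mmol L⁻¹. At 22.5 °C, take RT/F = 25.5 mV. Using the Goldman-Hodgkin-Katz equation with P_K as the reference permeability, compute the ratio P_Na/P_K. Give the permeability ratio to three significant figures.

0.147

Let α = P_Na/P_K. GHK: Vm = 25.5·ln[(Kₒ + α·Naₒ)/(Kᵢ + α·Naᵢ)].
e^(Vm/25.5) = e^(-44.1/25.5) = 0.17739
So 0.17739·(Kᵢ + α·Naᵢ) = Kₒ + α·Naₒ → α = (0.17739·143.0 − 7.68) / (124.0 − 0.17739·22.5)
α = (25.37 − 7.68) / (124.0 − 3.991) = 17.69/120 = 0.1474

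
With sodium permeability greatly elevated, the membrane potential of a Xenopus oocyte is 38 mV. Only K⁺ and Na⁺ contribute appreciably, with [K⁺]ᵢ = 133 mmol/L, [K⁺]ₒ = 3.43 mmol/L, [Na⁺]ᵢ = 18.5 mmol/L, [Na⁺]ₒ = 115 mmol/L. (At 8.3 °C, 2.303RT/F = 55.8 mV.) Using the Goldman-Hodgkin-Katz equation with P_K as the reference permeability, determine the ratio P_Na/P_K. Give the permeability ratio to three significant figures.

Let α = P_Na/P_K. GHK: Vm = 55.8·log₁₀[(Kₒ + α·Naₒ)/(Kᵢ + α·Naᵢ)].
10^(Vm/55.8) = 10^(38.0/55.8) = 4.7974
So 4.7974·(Kᵢ + α·Naᵢ) = Kₒ + α·Naₒ → α = (4.7974·133.0 − 3.43) / (115.0 − 4.7974·18.5)
α = (638.1 − 3.43) / (115.0 − 88.75) = 634.6/26.25 = 24.18

24.2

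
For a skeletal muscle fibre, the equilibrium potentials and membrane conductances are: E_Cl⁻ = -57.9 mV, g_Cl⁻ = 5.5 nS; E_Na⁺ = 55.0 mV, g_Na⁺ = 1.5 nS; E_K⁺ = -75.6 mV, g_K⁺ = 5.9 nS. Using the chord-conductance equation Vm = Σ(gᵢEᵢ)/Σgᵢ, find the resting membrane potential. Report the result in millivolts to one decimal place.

Σ gᵢEᵢ = 5.5·(-57.9) + 1.5·(55.0) + 5.9·(-75.6) = -681.99
Σ gᵢ = 5.5 + 1.5 + 5.9 = 12.9
Vm = -681.99 / 12.9 = -52.87 mV

-52.9 mV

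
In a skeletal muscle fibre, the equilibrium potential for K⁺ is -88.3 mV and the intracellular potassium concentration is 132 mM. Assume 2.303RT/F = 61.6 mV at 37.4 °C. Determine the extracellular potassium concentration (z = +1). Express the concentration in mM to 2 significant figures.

Nernst: E = (61.6/1) · log₁₀([out]/[in]), so log₁₀([out]/[in]) = -88.3 × 1 / 61.6 = -1.4334.
[out]/[in] = 10^(-1.4334) = 0.03686.
[out] = 0.03686 × 132 = 4.866 mM.

4.9 mM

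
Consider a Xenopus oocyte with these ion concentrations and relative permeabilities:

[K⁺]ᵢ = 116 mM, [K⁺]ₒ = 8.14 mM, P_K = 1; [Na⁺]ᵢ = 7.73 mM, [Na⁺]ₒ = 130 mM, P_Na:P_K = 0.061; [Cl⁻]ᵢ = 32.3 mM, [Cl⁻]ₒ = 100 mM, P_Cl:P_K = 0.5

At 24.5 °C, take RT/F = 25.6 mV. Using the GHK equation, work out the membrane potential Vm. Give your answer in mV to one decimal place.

-42.0 mV

Vm = 25.6 · ln[(Σ P·[cation]ₒ + Σ P·[anion]ᵢ) / (Σ P·[cation]ᵢ + Σ P·[anion]ₒ)]
Numerator = 1×8.14 + 0.061×130 + 0.5×32.3 = 32.22
Denominator = 1×116 + 0.061×7.73 + 0.5×100 = 166.5
Vm = 25.6 · ln(0.19355) = 25.6 × (-1.6422) = -42.04 mV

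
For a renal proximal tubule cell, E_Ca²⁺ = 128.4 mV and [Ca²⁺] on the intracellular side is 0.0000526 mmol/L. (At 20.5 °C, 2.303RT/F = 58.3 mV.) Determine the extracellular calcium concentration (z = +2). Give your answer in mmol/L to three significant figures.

1.34 mmol/L

Nernst: E = (58.3/2) · log₁₀([out]/[in]), so log₁₀([out]/[in]) = 128.4 × 2 / 58.3 = 4.4048.
[out]/[in] = 10^(4.4048) = 2.54e+04.
[out] = 2.54e+04 × 0.0000526 = 1.336 mmol/L.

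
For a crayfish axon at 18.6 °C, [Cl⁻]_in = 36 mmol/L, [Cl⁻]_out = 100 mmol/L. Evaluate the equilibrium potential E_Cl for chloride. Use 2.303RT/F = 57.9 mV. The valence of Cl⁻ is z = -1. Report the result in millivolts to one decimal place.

-25.7 mV

E = (57.9/z) · log₁₀([Cl⁻]_out/[Cl⁻]_in) with z = -1.
For an anion, dividing by z = -1 reverses the sign.
= (57.9/-1) · log₁₀(100/36) = -57.90 · log₁₀(2.778)
= -57.90 · (0.4437) = -25.69 mV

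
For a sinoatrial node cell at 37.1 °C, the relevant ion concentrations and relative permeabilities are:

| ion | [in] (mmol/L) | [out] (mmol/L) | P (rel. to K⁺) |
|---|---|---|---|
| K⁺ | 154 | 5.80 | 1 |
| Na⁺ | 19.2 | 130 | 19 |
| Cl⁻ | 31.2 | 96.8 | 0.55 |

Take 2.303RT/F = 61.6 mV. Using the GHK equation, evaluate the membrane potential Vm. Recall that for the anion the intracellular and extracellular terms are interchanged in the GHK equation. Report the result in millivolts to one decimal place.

39.4 mV

Vm = 61.6 · log₁₀[(Σ P·[cation]ₒ + Σ P·[anion]ᵢ) / (Σ P·[cation]ᵢ + Σ P·[anion]ₒ)]
Numerator = 1×5.80 + 19×130 + 0.55×31.2 = 2493
Denominator = 1×154 + 19×19.2 + 0.55×96.8 = 572
Vm = 61.6 · log₁₀(4.358) = 61.6 × (0.6393) = 39.38 mV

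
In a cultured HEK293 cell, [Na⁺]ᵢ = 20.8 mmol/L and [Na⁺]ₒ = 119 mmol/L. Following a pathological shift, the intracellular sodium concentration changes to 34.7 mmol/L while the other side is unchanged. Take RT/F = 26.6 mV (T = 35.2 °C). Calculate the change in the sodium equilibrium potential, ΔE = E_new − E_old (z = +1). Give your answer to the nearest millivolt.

E_old = (26.6/1)·ln(119/20.8) = 46.39 mV
E_new = (26.6/1)·ln(119/34.7) = 32.78 mV
ΔE = 32.78 − (46.39) = -13.61 mV

-14 mV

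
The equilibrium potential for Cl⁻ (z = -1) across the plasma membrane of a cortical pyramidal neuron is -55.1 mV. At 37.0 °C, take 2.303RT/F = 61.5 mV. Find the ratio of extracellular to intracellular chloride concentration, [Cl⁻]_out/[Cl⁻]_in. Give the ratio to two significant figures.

7.9

log₁₀([out]/[in]) = E·z/(61.5) = -55.1 × -1 / 61.5 = 0.8959
[out]/[in] = 10^(0.8959) = 7.869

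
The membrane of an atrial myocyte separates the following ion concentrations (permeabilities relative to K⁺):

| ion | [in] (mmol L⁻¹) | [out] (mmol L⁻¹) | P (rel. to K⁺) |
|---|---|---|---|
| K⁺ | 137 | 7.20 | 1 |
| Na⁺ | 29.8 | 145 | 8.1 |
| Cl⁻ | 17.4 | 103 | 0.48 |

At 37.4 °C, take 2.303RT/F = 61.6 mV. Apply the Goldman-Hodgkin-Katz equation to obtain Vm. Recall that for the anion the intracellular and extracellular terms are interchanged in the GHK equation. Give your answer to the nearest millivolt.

27 mV

Vm = 61.6 · log₁₀[(Σ P·[cation]ₒ + Σ P·[anion]ᵢ) / (Σ P·[cation]ᵢ + Σ P·[anion]ₒ)]
Numerator = 1×7.20 + 8.1×145 + 0.48×17.4 = 1190
Denominator = 1×137 + 8.1×29.8 + 0.48×103 = 427.8
Vm = 61.6 · log₁₀(2.7817) = 61.6 × (0.4443) = 27.37 mV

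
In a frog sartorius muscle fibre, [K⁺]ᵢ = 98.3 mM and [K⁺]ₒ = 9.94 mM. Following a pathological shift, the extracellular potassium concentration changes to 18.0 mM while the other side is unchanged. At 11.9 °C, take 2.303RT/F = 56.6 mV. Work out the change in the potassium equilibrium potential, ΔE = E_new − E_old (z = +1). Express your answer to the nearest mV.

E_old = (56.6/1)·log₁₀(9.94/98.3) = -56.33 mV
E_new = (56.6/1)·log₁₀(18.0/98.3) = -41.73 mV
ΔE = -41.73 − (-56.33) = 14.60 mV

15 mV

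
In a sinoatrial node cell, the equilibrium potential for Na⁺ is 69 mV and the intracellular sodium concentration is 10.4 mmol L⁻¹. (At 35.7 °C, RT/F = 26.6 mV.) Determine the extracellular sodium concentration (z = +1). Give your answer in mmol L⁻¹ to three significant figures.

Nernst: E = (26.6/1) · ln([out]/[in]), so ln([out]/[in]) = 69.0 × 1 / 26.6 = 2.5940.
[out]/[in] = e^(2.5940) = 13.38.
[out] = 13.38 × 10.4 = 139.2 mmol L⁻¹.

139 mmol L⁻¹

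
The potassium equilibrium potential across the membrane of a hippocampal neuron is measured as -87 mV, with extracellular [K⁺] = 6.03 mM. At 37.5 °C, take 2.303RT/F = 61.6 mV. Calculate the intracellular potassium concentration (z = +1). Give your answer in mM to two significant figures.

Nernst: E = (61.6/1) · log₁₀([out]/[in]), so log₁₀([out]/[in]) = -87.0 × 1 / 61.6 = -1.4123.
[out]/[in] = 10^(-1.4123) = 0.0387.
[in] = 6.03 / 0.0387 = 155.8 mM.

160 mM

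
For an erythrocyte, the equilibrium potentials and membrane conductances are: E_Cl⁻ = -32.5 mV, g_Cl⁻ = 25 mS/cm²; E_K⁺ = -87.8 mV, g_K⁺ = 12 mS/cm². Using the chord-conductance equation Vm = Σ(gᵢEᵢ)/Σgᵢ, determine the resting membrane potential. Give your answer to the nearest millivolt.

-50 mV

Σ gᵢEᵢ = 25·(-32.5) + 12·(-87.8) = -1866.10
Σ gᵢ = 25 + 12 = 37
Vm = -1866.10 / 37 = -50.44 mV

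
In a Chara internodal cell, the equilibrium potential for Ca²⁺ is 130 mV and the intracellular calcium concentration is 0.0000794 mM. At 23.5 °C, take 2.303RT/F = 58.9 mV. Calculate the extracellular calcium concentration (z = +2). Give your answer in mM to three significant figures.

Nernst: E = (58.9/2) · log₁₀([out]/[in]), so log₁₀([out]/[in]) = 130.0 × 2 / 58.9 = 4.4143.
[out]/[in] = 10^(4.4143) = 2.596e+04.
[out] = 2.596e+04 × 0.0000794 = 2.061 mM.

2.06 mM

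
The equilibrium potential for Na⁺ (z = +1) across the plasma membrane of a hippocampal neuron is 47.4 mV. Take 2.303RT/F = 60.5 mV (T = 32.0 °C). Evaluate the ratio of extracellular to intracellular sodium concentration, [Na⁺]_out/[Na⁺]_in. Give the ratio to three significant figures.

log₁₀([out]/[in]) = E·z/(60.5) = 47.4 × 1 / 60.5 = 0.7835
[out]/[in] = 10^(0.7835) = 6.074

6.07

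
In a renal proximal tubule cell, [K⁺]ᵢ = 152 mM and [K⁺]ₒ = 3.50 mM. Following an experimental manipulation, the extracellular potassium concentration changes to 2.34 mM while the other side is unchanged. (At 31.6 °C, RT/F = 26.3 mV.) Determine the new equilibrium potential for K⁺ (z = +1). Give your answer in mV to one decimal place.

-109.8 mV

After the shift: [K⁺]_out = 2.34, [K⁺]_in = 152 mM.
E_new = (26.3/1)·ln(2.34/152) = 26.30 · (-4.1737) = -109.77 mV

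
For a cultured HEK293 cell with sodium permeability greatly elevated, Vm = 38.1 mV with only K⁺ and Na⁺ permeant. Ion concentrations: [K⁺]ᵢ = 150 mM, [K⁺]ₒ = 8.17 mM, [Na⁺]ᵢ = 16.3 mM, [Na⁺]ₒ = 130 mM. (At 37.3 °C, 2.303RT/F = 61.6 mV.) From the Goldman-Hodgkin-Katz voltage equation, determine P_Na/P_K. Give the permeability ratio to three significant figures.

Let α = P_Na/P_K. GHK: Vm = 61.6·log₁₀[(Kₒ + α·Naₒ)/(Kᵢ + α·Naᵢ)].
10^(Vm/61.6) = 10^(38.1/61.6) = 4.1544
So 4.1544·(Kᵢ + α·Naᵢ) = Kₒ + α·Naₒ → α = (4.1544·150.0 − 8.17) / (130.0 − 4.1544·16.3)
α = (623.2 − 8.17) / (130.0 − 67.72) = 615/62.28 = 9.874

9.87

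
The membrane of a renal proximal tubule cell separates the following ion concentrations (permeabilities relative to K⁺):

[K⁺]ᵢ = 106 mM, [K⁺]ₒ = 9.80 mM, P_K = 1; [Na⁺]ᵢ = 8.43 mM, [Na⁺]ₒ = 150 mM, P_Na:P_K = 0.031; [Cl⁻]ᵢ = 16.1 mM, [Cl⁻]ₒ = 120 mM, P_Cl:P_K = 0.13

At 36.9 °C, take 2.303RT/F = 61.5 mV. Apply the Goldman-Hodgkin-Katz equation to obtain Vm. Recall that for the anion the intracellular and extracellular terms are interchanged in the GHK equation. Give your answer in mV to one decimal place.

-53.3 mV

Vm = 61.5 · log₁₀[(Σ P·[cation]ₒ + Σ P·[anion]ᵢ) / (Σ P·[cation]ᵢ + Σ P·[anion]ₒ)]
Numerator = 1×9.80 + 0.031×150 + 0.13×16.1 = 16.54
Denominator = 1×106 + 0.031×8.43 + 0.13×120 = 121.9
Vm = 61.5 · log₁₀(0.13575) = 61.5 × (-0.8673) = -53.34 mV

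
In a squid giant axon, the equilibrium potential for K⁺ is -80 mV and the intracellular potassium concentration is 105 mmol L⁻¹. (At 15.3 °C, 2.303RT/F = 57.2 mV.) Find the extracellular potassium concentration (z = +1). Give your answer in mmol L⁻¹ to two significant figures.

4.2 mmol L⁻¹

Nernst: E = (57.2/1) · log₁₀([out]/[in]), so log₁₀([out]/[in]) = -80.0 × 1 / 57.2 = -1.3986.
[out]/[in] = 10^(-1.3986) = 0.03994.
[out] = 0.03994 × 105 = 4.194 mmol L⁻¹.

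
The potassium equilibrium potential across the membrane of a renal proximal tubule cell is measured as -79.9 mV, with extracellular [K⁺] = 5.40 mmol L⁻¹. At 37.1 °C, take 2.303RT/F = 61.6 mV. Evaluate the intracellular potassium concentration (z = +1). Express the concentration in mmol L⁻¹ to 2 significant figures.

Nernst: E = (61.6/1) · log₁₀([out]/[in]), so log₁₀([out]/[in]) = -79.9 × 1 / 61.6 = -1.2971.
[out]/[in] = 10^(-1.2971) = 0.05046.
[in] = 5.40 / 0.05046 = 107 mmol L⁻¹.

110 mmol L⁻¹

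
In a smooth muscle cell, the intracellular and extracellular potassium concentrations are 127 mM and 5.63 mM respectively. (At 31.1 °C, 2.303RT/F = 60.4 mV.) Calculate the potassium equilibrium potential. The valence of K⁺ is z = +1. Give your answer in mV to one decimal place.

-81.7 mV

E = (60.4/z) · log₁₀([K⁺]_out/[K⁺]_in) with z = +1.
= (60.4/1) · log₁₀(5.63/127) = 60.40 · log₁₀(0.04433)
= 60.40 · (-1.3533) = -81.74 mV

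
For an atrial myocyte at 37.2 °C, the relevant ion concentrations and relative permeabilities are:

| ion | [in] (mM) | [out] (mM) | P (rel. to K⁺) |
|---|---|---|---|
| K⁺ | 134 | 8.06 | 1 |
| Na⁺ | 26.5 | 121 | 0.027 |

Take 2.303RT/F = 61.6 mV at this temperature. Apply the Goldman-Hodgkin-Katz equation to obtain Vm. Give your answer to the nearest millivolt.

-66 mV

Vm = 61.6 · log₁₀[(Σ P·[cation]ₒ + Σ P·[anion]ᵢ) / (Σ P·[cation]ᵢ + Σ P·[anion]ₒ)]
Numerator = 1×8.06 + 0.027×121 = 11.33
Denominator = 1×134 + 0.027×26.5 = 134.7
Vm = 61.6 · log₁₀(0.084081) = 61.6 × (-1.0753) = -66.24 mV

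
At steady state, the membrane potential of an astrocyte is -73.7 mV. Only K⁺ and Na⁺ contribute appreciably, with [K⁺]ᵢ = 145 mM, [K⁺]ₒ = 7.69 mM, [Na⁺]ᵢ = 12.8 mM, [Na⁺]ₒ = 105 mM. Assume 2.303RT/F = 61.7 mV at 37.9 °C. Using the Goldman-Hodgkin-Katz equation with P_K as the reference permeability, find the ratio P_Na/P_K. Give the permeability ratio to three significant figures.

0.0151

Let α = P_Na/P_K. GHK: Vm = 61.7·log₁₀[(Kₒ + α·Naₒ)/(Kᵢ + α·Naᵢ)].
10^(Vm/61.7) = 10^(-73.7/61.7) = 0.063901
So 0.063901·(Kᵢ + α·Naᵢ) = Kₒ + α·Naₒ → α = (0.063901·145.0 − 7.69) / (105.0 − 0.063901·12.8)
α = (9.266 − 7.69) / (105.0 − 0.8179) = 1.576/104.2 = 0.01512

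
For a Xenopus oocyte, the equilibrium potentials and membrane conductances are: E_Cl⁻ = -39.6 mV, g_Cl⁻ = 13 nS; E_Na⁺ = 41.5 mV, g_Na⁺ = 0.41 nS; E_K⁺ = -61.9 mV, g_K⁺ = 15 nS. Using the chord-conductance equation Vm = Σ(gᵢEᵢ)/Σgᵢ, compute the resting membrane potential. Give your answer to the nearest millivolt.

Σ gᵢEᵢ = 13·(-39.6) + 0.41·(41.5) + 15·(-61.9) = -1426.29
Σ gᵢ = 13 + 0.41 + 15 = 28.41
Vm = -1426.29 / 28.41 = -50.20 mV

-50 mV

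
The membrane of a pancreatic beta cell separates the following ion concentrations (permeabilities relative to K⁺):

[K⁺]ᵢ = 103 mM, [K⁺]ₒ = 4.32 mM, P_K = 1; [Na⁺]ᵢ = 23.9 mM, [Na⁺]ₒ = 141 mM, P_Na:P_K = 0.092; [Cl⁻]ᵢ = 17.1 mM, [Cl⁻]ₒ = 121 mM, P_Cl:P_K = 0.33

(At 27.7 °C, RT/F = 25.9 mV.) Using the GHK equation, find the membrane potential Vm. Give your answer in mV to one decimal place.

Vm = 25.9 · ln[(Σ P·[cation]ₒ + Σ P·[anion]ᵢ) / (Σ P·[cation]ᵢ + Σ P·[anion]ₒ)]
Numerator = 1×4.32 + 0.092×141 + 0.33×17.1 = 22.94
Denominator = 1×103 + 0.092×23.9 + 0.33×121 = 145.1
Vm = 25.9 · ln(0.15803) = 25.9 × (-1.8450) = -47.78 mV

-47.8 mV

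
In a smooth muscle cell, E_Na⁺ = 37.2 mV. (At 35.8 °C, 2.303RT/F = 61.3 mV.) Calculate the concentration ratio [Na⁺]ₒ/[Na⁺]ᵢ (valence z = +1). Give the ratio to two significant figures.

4.0

log₁₀([out]/[in]) = E·z/(61.3) = 37.2 × 1 / 61.3 = 0.6069
[out]/[in] = 10^(0.6069) = 4.044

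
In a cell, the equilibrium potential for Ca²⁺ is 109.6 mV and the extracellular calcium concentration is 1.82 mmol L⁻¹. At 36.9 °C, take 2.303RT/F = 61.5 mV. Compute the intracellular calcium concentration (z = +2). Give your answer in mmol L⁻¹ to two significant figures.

Nernst: E = (61.5/2) · log₁₀([out]/[in]), so log₁₀([out]/[in]) = 109.6 × 2 / 61.5 = 3.5642.
[out]/[in] = 10^(3.5642) = 3666.
[in] = 1.82 / 3666 = 0.0004964 mmol L⁻¹.

0.00050 mmol L⁻¹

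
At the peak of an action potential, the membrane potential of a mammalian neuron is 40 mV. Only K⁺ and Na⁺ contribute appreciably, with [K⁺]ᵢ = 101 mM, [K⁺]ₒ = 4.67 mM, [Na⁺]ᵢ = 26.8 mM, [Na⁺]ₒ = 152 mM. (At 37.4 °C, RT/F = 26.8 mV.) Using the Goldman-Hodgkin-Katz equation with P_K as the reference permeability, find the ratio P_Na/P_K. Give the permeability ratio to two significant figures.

14

Let α = P_Na/P_K. GHK: Vm = 26.8·ln[(Kₒ + α·Naₒ)/(Kᵢ + α·Naᵢ)].
e^(Vm/26.8) = e^(40.0/26.8) = 4.4484
So 4.4484·(Kᵢ + α·Naᵢ) = Kₒ + α·Naₒ → α = (4.4484·101.0 − 4.67) / (152.0 − 4.4484·26.8)
α = (449.3 − 4.67) / (152.0 − 119.2) = 444.6/32.78 = 13.56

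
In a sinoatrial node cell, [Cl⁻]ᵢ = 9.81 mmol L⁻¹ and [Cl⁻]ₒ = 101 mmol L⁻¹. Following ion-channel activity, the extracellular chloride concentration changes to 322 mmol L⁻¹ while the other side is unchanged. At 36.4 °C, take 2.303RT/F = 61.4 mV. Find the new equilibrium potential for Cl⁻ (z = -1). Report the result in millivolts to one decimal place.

After the shift: [Cl⁻]_out = 322, [Cl⁻]_in = 9.81 mmol L⁻¹.
E_new = (61.4/-1)·log₁₀(322/9.81) = -61.40 · (1.5162) = -93.09 mV

-93.1 mV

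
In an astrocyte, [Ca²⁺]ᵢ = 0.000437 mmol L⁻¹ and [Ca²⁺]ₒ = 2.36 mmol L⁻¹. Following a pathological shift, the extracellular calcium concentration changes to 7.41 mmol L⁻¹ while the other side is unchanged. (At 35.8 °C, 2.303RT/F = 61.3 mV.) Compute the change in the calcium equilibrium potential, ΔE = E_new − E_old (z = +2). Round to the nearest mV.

E_old = (61.3/2)·log₁₀(2.36/0.000437) = 114.40 mV
E_new = (61.3/2)·log₁₀(7.41/0.000437) = 129.63 mV
ΔE = 129.63 − (114.40) = 15.23 mV

15 mV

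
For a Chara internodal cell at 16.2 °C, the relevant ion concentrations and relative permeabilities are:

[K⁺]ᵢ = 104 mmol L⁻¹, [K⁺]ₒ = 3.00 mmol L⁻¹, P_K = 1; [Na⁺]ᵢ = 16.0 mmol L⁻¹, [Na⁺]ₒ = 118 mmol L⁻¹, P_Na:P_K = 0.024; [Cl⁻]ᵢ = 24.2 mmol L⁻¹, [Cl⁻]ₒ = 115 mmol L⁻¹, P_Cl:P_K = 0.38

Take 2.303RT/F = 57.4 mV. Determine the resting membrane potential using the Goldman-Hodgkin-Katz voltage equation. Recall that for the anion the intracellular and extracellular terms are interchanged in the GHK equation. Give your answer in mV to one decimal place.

-57.0 mV

Vm = 57.4 · log₁₀[(Σ P·[cation]ₒ + Σ P·[anion]ᵢ) / (Σ P·[cation]ᵢ + Σ P·[anion]ₒ)]
Numerator = 1×3.00 + 0.024×118 + 0.38×24.2 = 15.03
Denominator = 1×104 + 0.024×16.0 + 0.38×115 = 148.1
Vm = 57.4 · log₁₀(0.10148) = 57.4 × (-0.9936) = -57.03 mV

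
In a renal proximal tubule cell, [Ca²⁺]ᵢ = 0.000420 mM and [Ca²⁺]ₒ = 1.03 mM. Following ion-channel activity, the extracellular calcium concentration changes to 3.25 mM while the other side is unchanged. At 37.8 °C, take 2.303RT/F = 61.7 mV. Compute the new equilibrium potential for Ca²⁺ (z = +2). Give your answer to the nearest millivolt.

After the shift: [Ca²⁺]_out = 3.25, [Ca²⁺]_in = 0.000420 mM.
E_new = (61.7/2)·log₁₀(3.25/0.000420) = 30.85 · (3.8886) = 119.96 mV

120 mV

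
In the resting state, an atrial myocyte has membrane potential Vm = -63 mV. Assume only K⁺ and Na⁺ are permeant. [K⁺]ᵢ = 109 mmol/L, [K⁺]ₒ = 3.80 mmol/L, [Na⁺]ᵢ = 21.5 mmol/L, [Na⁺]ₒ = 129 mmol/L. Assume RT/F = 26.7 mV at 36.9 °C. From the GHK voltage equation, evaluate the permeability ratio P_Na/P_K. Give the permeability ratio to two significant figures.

Let α = P_Na/P_K. GHK: Vm = 26.7·ln[(Kₒ + α·Naₒ)/(Kᵢ + α·Naᵢ)].
e^(Vm/26.7) = e^(-63.0/26.7) = 0.094463
So 0.094463·(Kᵢ + α·Naᵢ) = Kₒ + α·Naₒ → α = (0.094463·109.0 − 3.8) / (129.0 − 0.094463·21.5)
α = (10.3 − 3.8) / (129.0 − 2.031) = 6.496/127 = 0.05117

0.051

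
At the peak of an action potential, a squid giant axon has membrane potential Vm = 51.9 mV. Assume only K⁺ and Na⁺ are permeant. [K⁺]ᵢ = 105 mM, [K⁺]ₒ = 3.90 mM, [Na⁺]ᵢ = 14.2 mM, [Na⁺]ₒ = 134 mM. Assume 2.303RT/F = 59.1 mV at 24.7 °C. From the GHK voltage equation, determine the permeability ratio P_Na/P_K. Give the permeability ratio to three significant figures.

29.5

Let α = P_Na/P_K. GHK: Vm = 59.1·log₁₀[(Kₒ + α·Naₒ)/(Kᵢ + α·Naᵢ)].
10^(Vm/59.1) = 10^(51.9/59.1) = 7.5539
So 7.5539·(Kᵢ + α·Naᵢ) = Kₒ + α·Naₒ → α = (7.5539·105.0 − 3.9) / (134.0 − 7.5539·14.2)
α = (793.2 − 3.9) / (134.0 − 107.3) = 789.3/26.73 = 29.52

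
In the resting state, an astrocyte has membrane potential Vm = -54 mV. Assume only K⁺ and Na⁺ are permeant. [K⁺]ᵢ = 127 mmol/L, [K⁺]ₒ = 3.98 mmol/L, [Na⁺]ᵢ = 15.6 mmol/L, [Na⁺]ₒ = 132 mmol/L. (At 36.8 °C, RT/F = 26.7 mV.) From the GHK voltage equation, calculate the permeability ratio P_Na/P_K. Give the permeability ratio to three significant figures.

0.0987

Let α = P_Na/P_K. GHK: Vm = 26.7·ln[(Kₒ + α·Naₒ)/(Kᵢ + α·Naᵢ)].
e^(Vm/26.7) = e^(-54.0/26.7) = 0.13233
So 0.13233·(Kᵢ + α·Naᵢ) = Kₒ + α·Naₒ → α = (0.13233·127.0 − 3.98) / (132.0 − 0.13233·15.6)
α = (16.81 − 3.98) / (132.0 − 2.064) = 12.83/129.9 = 0.09871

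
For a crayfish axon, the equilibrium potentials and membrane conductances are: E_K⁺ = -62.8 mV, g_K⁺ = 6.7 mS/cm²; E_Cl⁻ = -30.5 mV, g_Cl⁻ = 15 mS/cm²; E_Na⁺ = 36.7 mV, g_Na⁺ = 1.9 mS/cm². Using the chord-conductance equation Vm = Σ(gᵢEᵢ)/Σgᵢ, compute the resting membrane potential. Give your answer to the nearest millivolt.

Σ gᵢEᵢ = 6.7·(-62.8) + 15·(-30.5) + 1.9·(36.7) = -808.53
Σ gᵢ = 6.7 + 15 + 1.9 = 23.6
Vm = -808.53 / 23.6 = -34.26 mV

-34 mV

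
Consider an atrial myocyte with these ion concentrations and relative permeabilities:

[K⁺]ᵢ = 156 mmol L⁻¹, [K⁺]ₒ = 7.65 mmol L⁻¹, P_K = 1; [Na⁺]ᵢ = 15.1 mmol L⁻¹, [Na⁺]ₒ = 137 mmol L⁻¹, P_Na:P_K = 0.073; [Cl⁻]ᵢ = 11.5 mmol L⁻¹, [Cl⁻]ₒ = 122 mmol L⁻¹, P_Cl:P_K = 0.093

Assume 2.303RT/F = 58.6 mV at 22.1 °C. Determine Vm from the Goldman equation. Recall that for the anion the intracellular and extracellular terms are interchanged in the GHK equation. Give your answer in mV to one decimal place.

-55.9 mV

Vm = 58.6 · log₁₀[(Σ P·[cation]ₒ + Σ P·[anion]ᵢ) / (Σ P·[cation]ᵢ + Σ P·[anion]ₒ)]
Numerator = 1×7.65 + 0.073×137 + 0.093×11.5 = 18.72
Denominator = 1×156 + 0.073×15.1 + 0.093×122 = 168.4
Vm = 58.6 · log₁₀(0.11113) = 58.6 × (-0.9541) = -55.91 mV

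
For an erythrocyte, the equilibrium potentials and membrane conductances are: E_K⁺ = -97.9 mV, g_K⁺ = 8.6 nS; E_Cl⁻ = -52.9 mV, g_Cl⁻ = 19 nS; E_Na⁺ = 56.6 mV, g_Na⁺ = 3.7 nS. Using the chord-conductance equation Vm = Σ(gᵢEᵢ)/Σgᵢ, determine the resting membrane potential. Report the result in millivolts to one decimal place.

-52.3 mV

Σ gᵢEᵢ = 8.6·(-97.9) + 19·(-52.9) + 3.7·(56.6) = -1637.62
Σ gᵢ = 8.6 + 19 + 3.7 = 31.3
Vm = -1637.62 / 31.3 = -52.32 mV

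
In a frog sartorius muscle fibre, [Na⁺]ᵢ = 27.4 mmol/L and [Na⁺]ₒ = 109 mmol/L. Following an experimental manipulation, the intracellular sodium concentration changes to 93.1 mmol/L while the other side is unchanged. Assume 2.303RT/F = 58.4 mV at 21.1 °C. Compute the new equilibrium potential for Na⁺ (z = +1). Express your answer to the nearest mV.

After the shift: [Na⁺]_out = 109, [Na⁺]_in = 93.1 mmol/L.
E_new = (58.4/1)·log₁₀(109/93.1) = 58.40 · (0.0685) = 4.00 mV

4 mV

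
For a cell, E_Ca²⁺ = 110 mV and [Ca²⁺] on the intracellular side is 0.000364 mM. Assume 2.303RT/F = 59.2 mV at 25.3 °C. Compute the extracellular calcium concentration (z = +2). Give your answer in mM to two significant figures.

1.9 mM

Nernst: E = (59.2/2) · log₁₀([out]/[in]), so log₁₀([out]/[in]) = 110.0 × 2 / 59.2 = 3.7162.
[out]/[in] = 10^(3.7162) = 5203.
[out] = 5203 × 0.000364 = 1.894 mM.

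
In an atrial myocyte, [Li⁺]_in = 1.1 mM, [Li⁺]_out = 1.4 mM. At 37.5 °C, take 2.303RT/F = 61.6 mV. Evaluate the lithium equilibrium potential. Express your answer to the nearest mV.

6 mV

E = (61.6/z) · log₁₀([Li⁺]_out/[Li⁺]_in) with z = +1.
= (61.6/1) · log₁₀(1.4/1.1) = 61.60 · log₁₀(1.273)
= 61.60 · (0.1047) = 6.45 mV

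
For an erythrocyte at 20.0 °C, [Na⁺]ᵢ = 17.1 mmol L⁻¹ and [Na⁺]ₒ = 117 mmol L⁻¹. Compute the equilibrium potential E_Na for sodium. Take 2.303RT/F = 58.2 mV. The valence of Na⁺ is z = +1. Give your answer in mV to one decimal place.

E = (58.2/z) · log₁₀([Na⁺]_out/[Na⁺]_in) with z = +1.
= (58.2/1) · log₁₀(117/17.1) = 58.20 · log₁₀(6.842)
= 58.20 · (0.8352) = 48.61 mV

48.6 mV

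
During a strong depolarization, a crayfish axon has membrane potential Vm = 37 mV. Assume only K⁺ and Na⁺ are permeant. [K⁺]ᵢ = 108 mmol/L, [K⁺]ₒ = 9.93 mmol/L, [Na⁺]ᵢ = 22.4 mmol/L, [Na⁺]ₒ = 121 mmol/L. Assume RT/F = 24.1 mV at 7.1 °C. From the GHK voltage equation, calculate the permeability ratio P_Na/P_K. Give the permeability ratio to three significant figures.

28.9

Let α = P_Na/P_K. GHK: Vm = 24.1·ln[(Kₒ + α·Naₒ)/(Kᵢ + α·Naᵢ)].
e^(Vm/24.1) = e^(37.0/24.1) = 4.6426
So 4.6426·(Kᵢ + α·Naᵢ) = Kₒ + α·Naₒ → α = (4.6426·108.0 − 9.93) / (121.0 − 4.6426·22.4)
α = (501.4 − 9.93) / (121.0 − 104) = 491.5/17.01 = 28.9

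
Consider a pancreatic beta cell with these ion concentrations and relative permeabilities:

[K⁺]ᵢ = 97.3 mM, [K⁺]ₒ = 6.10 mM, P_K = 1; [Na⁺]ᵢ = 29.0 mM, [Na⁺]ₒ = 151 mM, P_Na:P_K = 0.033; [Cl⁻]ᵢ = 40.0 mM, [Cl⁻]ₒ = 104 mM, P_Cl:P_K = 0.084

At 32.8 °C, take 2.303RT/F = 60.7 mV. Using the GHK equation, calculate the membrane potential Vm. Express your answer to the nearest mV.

-53 mV

Vm = 60.7 · log₁₀[(Σ P·[cation]ₒ + Σ P·[anion]ᵢ) / (Σ P·[cation]ᵢ + Σ P·[anion]ₒ)]
Numerator = 1×6.10 + 0.033×151 + 0.084×40.0 = 14.44
Denominator = 1×97.3 + 0.033×29.0 + 0.084×104 = 107
Vm = 60.7 · log₁₀(0.13499) = 60.7 × (-0.8697) = -52.79 mV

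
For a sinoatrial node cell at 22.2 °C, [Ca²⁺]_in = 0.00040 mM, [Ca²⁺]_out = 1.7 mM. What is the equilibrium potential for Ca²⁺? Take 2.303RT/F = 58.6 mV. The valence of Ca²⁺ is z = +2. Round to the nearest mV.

E = (58.6/z) · log₁₀([Ca²⁺]_out/[Ca²⁺]_in) with z = +2.
= (58.6/2) · log₁₀(1.7/0.00040) = 29.30 · log₁₀(4250)
= 29.30 · (3.6284) = 106.31 mV

106 mV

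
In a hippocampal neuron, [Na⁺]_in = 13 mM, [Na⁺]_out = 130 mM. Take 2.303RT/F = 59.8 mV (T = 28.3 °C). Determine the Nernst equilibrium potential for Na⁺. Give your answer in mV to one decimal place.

E = (59.8/z) · log₁₀([Na⁺]_out/[Na⁺]_in) with z = +1.
= (59.8/1) · log₁₀(130/13) = 59.80 · log₁₀(10)
= 59.80 · (1.0000) = 59.80 mV

59.8 mV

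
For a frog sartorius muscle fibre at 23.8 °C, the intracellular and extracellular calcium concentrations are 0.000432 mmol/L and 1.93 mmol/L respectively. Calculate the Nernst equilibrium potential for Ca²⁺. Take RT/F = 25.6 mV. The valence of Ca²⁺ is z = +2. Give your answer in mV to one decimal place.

107.6 mV

E = (25.6/z) · ln([Ca²⁺]_out/[Ca²⁺]_in) with z = +2.
= (25.6/2) · ln(1.93/0.000432) = 12.80 · ln(4468)
= 12.80 · (8.4046) = 107.58 mV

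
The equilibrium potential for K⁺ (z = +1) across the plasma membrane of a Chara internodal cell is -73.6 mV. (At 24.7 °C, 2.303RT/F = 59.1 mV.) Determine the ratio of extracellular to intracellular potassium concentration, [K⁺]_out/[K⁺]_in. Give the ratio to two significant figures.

0.057

log₁₀([out]/[in]) = E·z/(59.1) = -73.6 × 1 / 59.1 = -1.2453
[out]/[in] = 10^(-1.2453) = 0.05684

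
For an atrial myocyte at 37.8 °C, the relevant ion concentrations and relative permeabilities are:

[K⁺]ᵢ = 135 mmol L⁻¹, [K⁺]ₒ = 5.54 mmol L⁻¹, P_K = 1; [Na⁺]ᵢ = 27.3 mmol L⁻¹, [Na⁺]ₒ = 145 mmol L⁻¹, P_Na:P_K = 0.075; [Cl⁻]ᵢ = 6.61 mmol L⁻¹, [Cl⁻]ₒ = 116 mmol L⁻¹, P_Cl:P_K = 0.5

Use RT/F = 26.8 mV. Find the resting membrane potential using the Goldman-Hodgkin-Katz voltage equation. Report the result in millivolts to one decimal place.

Vm = 26.8 · ln[(Σ P·[cation]ₒ + Σ P·[anion]ᵢ) / (Σ P·[cation]ᵢ + Σ P·[anion]ₒ)]
Numerator = 1×5.54 + 0.075×145 + 0.5×6.61 = 19.72
Denominator = 1×135 + 0.075×27.3 + 0.5×116 = 195
Vm = 26.8 · ln(0.1011) = 26.8 × (-2.2916) = -61.42 mV

-61.4 mV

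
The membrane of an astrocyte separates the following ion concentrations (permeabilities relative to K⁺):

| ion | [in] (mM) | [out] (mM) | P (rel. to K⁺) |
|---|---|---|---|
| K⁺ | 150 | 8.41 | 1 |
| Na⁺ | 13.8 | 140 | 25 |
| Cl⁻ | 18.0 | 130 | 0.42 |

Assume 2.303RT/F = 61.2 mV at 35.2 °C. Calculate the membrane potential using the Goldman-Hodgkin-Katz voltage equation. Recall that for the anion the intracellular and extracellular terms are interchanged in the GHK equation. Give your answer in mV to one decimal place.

Vm = 61.2 · log₁₀[(Σ P·[cation]ₒ + Σ P·[anion]ᵢ) / (Σ P·[cation]ᵢ + Σ P·[anion]ₒ)]
Numerator = 1×8.41 + 25×140 + 0.42×18.0 = 3516
Denominator = 1×150 + 25×13.8 + 0.42×130 = 549.6
Vm = 61.2 · log₁₀(6.3973) = 61.2 × (0.8060) = 49.33 mV

49.3 mV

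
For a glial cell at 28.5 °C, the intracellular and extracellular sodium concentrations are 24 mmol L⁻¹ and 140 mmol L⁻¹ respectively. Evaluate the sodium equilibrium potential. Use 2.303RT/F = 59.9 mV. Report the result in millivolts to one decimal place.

45.9 mV

E = (59.9/z) · log₁₀([Na⁺]_out/[Na⁺]_in) with z = +1.
= (59.9/1) · log₁₀(140/24) = 59.90 · log₁₀(5.833)
= 59.90 · (0.7659) = 45.88 mV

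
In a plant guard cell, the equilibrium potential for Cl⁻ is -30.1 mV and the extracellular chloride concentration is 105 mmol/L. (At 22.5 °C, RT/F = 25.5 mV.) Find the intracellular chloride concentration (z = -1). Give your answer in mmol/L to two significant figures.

Nernst: E = (25.5/-1) · ln([out]/[in]), so ln([out]/[in]) = -30.1 × -1 / 25.5 = 1.1804.
[out]/[in] = e^(1.1804) = 3.256.
[in] = 105 / 3.256 = 32.25 mmol/L.

32 mmol/L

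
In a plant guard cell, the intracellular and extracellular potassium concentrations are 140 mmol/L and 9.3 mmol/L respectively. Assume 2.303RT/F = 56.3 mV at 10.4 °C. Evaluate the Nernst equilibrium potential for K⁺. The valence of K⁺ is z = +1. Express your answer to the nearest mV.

E = (56.3/z) · log₁₀([K⁺]_out/[K⁺]_in) with z = +1.
= (56.3/1) · log₁₀(9.3/140) = 56.30 · log₁₀(0.06643)
= 56.30 · (-1.1776) = -66.30 mV

-66 mV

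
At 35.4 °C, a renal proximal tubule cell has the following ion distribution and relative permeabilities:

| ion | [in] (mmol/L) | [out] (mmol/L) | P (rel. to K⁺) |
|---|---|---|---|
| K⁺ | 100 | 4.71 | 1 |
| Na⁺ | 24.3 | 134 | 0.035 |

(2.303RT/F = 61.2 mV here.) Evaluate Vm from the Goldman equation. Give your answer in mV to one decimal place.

Vm = 61.2 · log₁₀[(Σ P·[cation]ₒ + Σ P·[anion]ᵢ) / (Σ P·[cation]ᵢ + Σ P·[anion]ₒ)]
Numerator = 1×4.71 + 0.035×134 = 9.4
Denominator = 1×100 + 0.035×24.3 = 100.9
Vm = 61.2 · log₁₀(0.093207) = 61.2 × (-1.0306) = -63.07 mV

-63.1 mV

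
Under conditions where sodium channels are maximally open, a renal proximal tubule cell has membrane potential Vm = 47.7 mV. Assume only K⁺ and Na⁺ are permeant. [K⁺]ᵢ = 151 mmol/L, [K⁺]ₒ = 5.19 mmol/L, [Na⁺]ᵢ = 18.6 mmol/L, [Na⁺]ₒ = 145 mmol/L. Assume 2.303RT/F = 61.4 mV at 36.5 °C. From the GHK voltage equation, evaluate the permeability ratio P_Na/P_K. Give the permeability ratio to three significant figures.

Let α = P_Na/P_K. GHK: Vm = 61.4·log₁₀[(Kₒ + α·Naₒ)/(Kᵢ + α·Naᵢ)].
10^(Vm/61.4) = 10^(47.7/61.4) = 5.9824
So 5.9824·(Kᵢ + α·Naᵢ) = Kₒ + α·Naₒ → α = (5.9824·151.0 − 5.19) / (145.0 − 5.9824·18.6)
α = (903.3 − 5.19) / (145.0 − 111.3) = 898.1/33.73 = 26.63

26.6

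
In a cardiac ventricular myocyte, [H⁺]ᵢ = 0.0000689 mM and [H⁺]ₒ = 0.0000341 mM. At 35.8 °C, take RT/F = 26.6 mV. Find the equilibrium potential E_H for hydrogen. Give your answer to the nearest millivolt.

E = (26.6/z) · ln([H⁺]_out/[H⁺]_in) with z = +1.
= (26.6/1) · ln(0.0000341/0.0000689) = 26.60 · ln(0.4949)
= 26.60 · (-0.7034) = -18.71 mV

-19 mV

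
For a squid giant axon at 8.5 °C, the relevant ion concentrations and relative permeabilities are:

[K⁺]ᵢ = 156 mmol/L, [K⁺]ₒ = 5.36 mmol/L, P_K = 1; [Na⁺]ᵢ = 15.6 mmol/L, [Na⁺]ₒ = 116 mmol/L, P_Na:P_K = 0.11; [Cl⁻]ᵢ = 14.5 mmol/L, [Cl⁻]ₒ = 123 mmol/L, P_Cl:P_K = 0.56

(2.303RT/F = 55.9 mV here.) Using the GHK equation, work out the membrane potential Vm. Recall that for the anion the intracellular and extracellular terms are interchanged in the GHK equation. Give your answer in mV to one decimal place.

Vm = 55.9 · log₁₀[(Σ P·[cation]ₒ + Σ P·[anion]ᵢ) / (Σ P·[cation]ᵢ + Σ P·[anion]ₒ)]
Numerator = 1×5.36 + 0.11×116 + 0.56×14.5 = 26.24
Denominator = 1×156 + 0.11×15.6 + 0.56×123 = 226.6
Vm = 55.9 · log₁₀(0.1158) = 55.9 × (-0.9363) = -52.34 mV

-52.3 mV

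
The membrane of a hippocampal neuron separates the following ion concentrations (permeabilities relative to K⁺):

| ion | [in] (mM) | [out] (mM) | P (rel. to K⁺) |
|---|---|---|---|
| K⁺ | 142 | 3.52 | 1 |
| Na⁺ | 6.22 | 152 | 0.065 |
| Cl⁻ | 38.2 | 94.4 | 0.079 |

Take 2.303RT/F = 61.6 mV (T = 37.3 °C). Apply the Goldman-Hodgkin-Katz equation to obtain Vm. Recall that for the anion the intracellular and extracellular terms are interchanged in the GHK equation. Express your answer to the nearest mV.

Vm = 61.6 · log₁₀[(Σ P·[cation]ₒ + Σ P·[anion]ᵢ) / (Σ P·[cation]ᵢ + Σ P·[anion]ₒ)]
Numerator = 1×3.52 + 0.065×152 + 0.079×38.2 = 16.42
Denominator = 1×142 + 0.065×6.22 + 0.079×94.4 = 149.9
Vm = 61.6 · log₁₀(0.10955) = 61.6 × (-0.9604) = -59.16 mV

-59 mV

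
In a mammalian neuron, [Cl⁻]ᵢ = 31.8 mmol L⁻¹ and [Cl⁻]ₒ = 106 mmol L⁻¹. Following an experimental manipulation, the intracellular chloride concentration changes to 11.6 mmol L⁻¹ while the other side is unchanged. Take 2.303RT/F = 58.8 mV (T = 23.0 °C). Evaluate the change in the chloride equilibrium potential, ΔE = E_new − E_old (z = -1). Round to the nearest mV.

E_old = (58.8/-1)·log₁₀(106/31.8) = -30.75 mV
E_new = (58.8/-1)·log₁₀(106/11.6) = -56.50 mV
ΔE = -56.50 − (-30.75) = -25.75 mV

-26 mV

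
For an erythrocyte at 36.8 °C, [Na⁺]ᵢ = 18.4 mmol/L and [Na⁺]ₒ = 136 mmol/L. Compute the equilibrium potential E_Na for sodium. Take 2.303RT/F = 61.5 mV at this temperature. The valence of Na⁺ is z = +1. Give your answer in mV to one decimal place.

E = (61.5/z) · log₁₀([Na⁺]_out/[Na⁺]_in) with z = +1.
= (61.5/1) · log₁₀(136/18.4) = 61.50 · log₁₀(7.391)
= 61.50 · (0.8687) = 53.43 mV

53.4 mV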